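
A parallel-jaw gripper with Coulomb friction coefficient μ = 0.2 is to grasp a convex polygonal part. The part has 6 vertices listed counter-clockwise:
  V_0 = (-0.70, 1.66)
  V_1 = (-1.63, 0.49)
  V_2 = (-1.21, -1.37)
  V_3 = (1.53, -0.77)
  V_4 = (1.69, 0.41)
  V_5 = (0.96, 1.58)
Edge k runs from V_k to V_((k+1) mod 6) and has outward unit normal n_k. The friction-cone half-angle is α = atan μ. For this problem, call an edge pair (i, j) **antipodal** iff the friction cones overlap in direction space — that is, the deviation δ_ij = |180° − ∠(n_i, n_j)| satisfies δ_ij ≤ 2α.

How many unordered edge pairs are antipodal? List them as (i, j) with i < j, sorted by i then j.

count = 3; pairs: (1,3), (1,4), (2,5)

α = atan 0.2 = 11.31°;  2α = 22.62°
n_0 = (-0.7828, +0.6222)
n_1 = (-0.9754, -0.2203)
n_2 = (+0.2139, -0.9769)
n_3 = (+0.9909, -0.1344)
n_4 = (+0.8484, +0.5293)
n_5 = (+0.0481, +0.9988)
  (0,1): δ = 128.80°  ·
  (0,2): δ = 39.17°  ·
  (0,3): δ = 30.76°  ·
  (0,4): δ = 70.44°  ·
  (0,5): δ = 125.72°  ·
  (1,2): δ = 90.37°  ·
  (1,3): δ = 20.45°  ✓
  (1,4): δ = 19.24°  ✓
  (1,5): δ = 74.52°  ·
  (2,3): δ = 110.07°  ·
  (2,4): δ = 70.39°  ·
  (2,5): δ = 15.11°  ✓
  (3,4): δ = 140.32°  ·
  (3,5): δ = 85.04°  ·
  (4,5): δ = 124.72°  ·
antipodal pairs: 3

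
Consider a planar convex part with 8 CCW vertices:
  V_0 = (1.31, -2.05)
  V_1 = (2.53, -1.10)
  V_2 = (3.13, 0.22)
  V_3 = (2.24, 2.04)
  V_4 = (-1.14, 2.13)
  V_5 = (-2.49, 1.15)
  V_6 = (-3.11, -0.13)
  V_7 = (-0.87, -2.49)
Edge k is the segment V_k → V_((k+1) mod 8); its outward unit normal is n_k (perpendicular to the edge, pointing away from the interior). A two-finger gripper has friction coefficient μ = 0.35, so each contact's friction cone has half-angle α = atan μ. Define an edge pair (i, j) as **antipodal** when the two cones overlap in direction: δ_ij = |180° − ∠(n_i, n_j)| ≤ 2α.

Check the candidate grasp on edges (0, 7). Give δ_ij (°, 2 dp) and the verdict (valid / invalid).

δ = 153.50°, invalid

α = atan 0.35 = 19.29°;  2α = 38.58°
edge 0: e_0 = (+1.22, +0.95);  n_0 = (+0.6144, -0.7890)
edge 7: e_7 = (+2.18, +0.44);  n_7 = (+0.1978, -0.9802)
∠(n_0, n_7) = 26.50°
δ = |180° − 26.50°| = 153.50°
153.50° > 2α = 38.58°  →  invalid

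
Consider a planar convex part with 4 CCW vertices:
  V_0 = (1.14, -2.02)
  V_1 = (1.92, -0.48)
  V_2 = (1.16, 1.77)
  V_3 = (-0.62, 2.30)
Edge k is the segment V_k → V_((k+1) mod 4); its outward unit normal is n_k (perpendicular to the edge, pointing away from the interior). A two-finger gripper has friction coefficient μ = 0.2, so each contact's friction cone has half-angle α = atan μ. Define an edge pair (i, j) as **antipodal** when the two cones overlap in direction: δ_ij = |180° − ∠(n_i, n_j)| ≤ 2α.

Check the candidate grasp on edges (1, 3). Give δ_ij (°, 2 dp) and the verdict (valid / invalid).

δ = 3.50°, valid

α = atan 0.2 = 11.31°;  2α = 22.62°
edge 1: e_1 = (-0.76, +2.25);  n_1 = (+0.9474, +0.3200)
edge 3: e_3 = (+1.76, -4.32);  n_3 = (-0.9261, -0.3773)
∠(n_1, n_3) = 176.50°
δ = |180° − 176.50°| = 3.50°
3.50° ≤ 2α = 22.62°  →  valid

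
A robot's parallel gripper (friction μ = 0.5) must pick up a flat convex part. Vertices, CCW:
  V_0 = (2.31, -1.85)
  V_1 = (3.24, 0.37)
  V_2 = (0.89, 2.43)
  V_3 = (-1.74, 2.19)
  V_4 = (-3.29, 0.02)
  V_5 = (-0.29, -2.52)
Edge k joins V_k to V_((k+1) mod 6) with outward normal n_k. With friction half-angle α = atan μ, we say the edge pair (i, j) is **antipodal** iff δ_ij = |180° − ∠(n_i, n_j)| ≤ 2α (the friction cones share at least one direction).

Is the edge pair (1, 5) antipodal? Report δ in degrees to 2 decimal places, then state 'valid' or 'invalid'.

α = atan 0.5 = 26.57°;  2α = 53.13°
edge 1: e_1 = (-2.35, +2.06);  n_1 = (+0.6592, +0.7520)
edge 5: e_5 = (+2.60, +0.67);  n_5 = (+0.2495, -0.9684)
∠(n_1, n_5) = 124.31°
δ = |180° − 124.31°| = 55.69°
55.69° > 2α = 53.13°  →  invalid

δ = 55.69°, invalid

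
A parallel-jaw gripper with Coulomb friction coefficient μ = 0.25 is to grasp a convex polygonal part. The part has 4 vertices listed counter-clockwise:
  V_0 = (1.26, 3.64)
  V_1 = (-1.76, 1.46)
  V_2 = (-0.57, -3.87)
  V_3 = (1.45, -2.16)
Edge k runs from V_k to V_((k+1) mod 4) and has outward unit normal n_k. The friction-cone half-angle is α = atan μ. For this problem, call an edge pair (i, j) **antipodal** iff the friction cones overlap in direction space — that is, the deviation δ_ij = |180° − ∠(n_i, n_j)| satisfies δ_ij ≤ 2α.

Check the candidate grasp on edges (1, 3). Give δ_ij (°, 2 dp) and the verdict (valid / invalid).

α = atan 0.25 = 14.04°;  2α = 28.07°
edge 1: e_1 = (+1.19, -5.33);  n_1 = (-0.9760, -0.2179)
edge 3: e_3 = (-0.19, +5.80);  n_3 = (+0.9995, +0.0327)
∠(n_1, n_3) = 169.29°
δ = |180° − 169.29°| = 10.71°
10.71° ≤ 2α = 28.07°  →  valid

δ = 10.71°, valid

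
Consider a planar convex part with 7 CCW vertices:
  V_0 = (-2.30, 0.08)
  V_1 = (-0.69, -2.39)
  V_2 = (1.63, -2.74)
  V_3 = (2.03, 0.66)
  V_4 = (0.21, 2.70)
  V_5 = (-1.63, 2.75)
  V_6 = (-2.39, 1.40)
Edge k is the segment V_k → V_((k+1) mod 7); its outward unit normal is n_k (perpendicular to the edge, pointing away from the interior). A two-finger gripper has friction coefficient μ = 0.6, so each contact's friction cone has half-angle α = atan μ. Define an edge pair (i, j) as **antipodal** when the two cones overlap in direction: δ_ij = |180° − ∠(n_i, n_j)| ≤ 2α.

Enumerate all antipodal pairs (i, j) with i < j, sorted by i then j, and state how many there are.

count = 8; pairs: (0,2), (0,3), (0,4), (1,3), (1,4), (2,5), (2,6), (3,6)

α = atan 0.6 = 30.96°;  2α = 61.93°
n_0 = (-0.8377, -0.5461)
n_1 = (-0.1492, -0.9888)
n_2 = (+0.9932, -0.1168)
n_3 = (+0.7462, +0.6657)
n_4 = (+0.0272, +0.9996)
n_5 = (-0.8714, +0.4906)
n_6 = (-0.9977, -0.0680)
  (0,1): δ = 131.68°  ·
  (0,2): δ = 39.81°  ✓
  (0,3): δ = 8.64°  ✓
  (0,4): δ = 55.35°  ✓
  (0,5): δ = 117.52°  ·
  (0,6): δ = 150.80°  ·
  (1,2): δ = 88.13°  ·
  (1,3): δ = 39.68°  ✓
  (1,4): δ = 7.02°  ✓
  (1,5): δ = 69.20°  ·
  (1,6): δ = 102.48°  ·
  (2,3): δ = 131.55°  ·
  (2,4): δ = 84.85°  ·
  (2,5): δ = 22.67°  ✓
  (2,6): δ = 10.61°  ✓
  (3,4): δ = 133.29°  ·
  (3,5): δ = 71.12°  ·
  (3,6): δ = 37.84°  ✓
  (4,5): δ = 117.82°  ·
  (4,6): δ = 84.54°  ·
  (5,6): δ = 146.72°  ·
antipodal pairs: 8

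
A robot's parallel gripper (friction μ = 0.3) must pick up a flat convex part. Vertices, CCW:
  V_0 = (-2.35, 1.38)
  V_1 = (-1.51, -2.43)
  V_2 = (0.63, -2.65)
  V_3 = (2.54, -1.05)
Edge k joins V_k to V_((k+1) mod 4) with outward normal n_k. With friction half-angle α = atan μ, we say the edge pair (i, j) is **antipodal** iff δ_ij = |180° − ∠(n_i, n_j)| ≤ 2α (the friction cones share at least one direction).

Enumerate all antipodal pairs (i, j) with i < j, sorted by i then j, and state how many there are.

count = 1; pairs: (1,3)

α = atan 0.3 = 16.70°;  2α = 33.40°
n_0 = (-0.9765, -0.2153)
n_1 = (-0.1023, -0.9948)
n_2 = (+0.6422, -0.7666)
n_3 = (+0.4450, +0.8955)
  (0,1): δ = 108.30°  ·
  (0,2): δ = 62.48°  ·
  (0,3): δ = 51.14°  ·
  (1,2): δ = 134.18°  ·
  (1,3): δ = 20.55°  ✓
  (2,3): δ = 66.38°  ·
antipodal pairs: 1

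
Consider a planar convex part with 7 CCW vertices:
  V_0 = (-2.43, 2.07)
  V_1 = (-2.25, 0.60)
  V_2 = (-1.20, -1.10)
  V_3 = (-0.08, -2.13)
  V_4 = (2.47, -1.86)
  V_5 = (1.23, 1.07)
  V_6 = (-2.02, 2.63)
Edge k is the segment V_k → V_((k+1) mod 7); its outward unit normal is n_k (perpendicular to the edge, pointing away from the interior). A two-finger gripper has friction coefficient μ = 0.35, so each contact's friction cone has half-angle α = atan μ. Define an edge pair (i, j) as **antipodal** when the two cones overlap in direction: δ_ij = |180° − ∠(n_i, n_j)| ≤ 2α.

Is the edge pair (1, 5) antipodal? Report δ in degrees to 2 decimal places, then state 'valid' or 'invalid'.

α = atan 0.35 = 19.29°;  2α = 38.58°
edge 1: e_1 = (+1.05, -1.70);  n_1 = (-0.8508, -0.5255)
edge 5: e_5 = (-3.25, +1.56);  n_5 = (+0.4327, +0.9015)
∠(n_1, n_5) = 147.34°
δ = |180° − 147.34°| = 32.66°
32.66° ≤ 2α = 38.58°  →  valid

δ = 32.66°, valid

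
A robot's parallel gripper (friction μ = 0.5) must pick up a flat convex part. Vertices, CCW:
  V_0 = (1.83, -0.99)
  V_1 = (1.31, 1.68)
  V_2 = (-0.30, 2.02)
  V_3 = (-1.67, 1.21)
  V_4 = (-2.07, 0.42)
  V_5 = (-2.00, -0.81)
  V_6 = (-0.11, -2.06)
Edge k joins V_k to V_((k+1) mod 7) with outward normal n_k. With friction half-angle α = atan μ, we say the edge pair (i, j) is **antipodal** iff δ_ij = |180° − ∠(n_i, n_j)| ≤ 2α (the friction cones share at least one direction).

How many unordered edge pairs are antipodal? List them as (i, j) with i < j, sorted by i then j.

α = atan 0.5 = 26.57°;  2α = 53.13°
n_0 = (+0.9816, +0.1912)
n_1 = (+0.2066, +0.9784)
n_2 = (-0.5089, +0.8608)
n_3 = (-0.8922, +0.4517)
n_4 = (-0.9984, -0.0568)
n_5 = (-0.5516, -0.8341)
n_6 = (+0.4830, -0.8756)
  (0,1): δ = 112.95°  ·
  (0,2): δ = 70.43°  ·
  (0,3): δ = 37.88°  ✓
  (0,4): δ = 7.76°  ✓
  (0,5): δ = 45.50°  ✓
  (0,6): δ = 107.86°  ·
  (1,2): δ = 137.48°  ·
  (1,3): δ = 104.93°  ·
  (1,4): δ = 74.82°  ·
  (1,5): δ = 21.56°  ✓
  (1,6): δ = 40.80°  ✓
  (2,3): δ = 147.45°  ·
  (2,4): δ = 117.34°  ·
  (2,5): δ = 64.07°  ·
  (2,6): δ = 1.71°  ✓
  (3,4): δ = 149.89°  ·
  (3,5): δ = 96.63°  ·
  (3,6): δ = 34.27°  ✓
  (4,5): δ = 126.74°  ·
  (4,6): δ = 64.38°  ·
  (5,6): δ = 117.64°  ·
antipodal pairs: 7

count = 7; pairs: (0,3), (0,4), (0,5), (1,5), (1,6), (2,6), (3,6)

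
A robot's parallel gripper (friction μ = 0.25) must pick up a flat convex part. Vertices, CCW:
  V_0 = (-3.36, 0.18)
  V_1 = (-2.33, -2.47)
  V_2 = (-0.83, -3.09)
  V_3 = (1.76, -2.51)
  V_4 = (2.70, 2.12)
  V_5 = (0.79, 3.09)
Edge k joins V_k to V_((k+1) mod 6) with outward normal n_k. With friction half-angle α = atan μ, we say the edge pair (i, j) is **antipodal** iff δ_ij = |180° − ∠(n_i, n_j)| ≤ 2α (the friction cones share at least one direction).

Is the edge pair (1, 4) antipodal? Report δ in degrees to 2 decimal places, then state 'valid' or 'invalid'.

δ = 4.47°, valid

α = atan 0.25 = 14.04°;  2α = 28.07°
edge 1: e_1 = (+1.50, -0.62);  n_1 = (-0.3820, -0.9242)
edge 4: e_4 = (-1.91, +0.97);  n_4 = (+0.4528, +0.8916)
∠(n_1, n_4) = 175.53°
δ = |180° − 175.53°| = 4.47°
4.47° ≤ 2α = 28.07°  →  valid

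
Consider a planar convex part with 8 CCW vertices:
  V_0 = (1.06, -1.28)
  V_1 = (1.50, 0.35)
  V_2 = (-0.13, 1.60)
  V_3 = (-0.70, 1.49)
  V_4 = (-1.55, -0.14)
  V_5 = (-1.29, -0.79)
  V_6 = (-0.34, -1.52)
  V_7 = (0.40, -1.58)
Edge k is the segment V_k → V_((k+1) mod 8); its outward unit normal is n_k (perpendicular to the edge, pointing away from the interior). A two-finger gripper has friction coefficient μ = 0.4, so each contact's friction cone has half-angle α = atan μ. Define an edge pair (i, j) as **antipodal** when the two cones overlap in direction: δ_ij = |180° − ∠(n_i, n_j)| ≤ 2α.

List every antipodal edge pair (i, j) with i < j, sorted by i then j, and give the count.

α = atan 0.4 = 21.80°;  2α = 43.60°
n_0 = (+0.9654, -0.2606)
n_1 = (+0.6085, +0.7935)
n_2 = (-0.1895, +0.9819)
n_3 = (-0.8867, +0.4624)
n_4 = (-0.9285, -0.3714)
n_5 = (-0.6093, -0.7929)
n_6 = (-0.0808, -0.9967)
n_7 = (+0.4138, -0.9104)
  (0,1): δ = 112.38°  ·
  (0,2): δ = 63.97°  ·
  (0,3): δ = 12.43°  ✓
  (0,4): δ = 36.91°  ✓
  (0,5): δ = 67.57°  ·
  (0,6): δ = 100.47°  ·
  (0,7): δ = 129.55°  ·
  (1,2): δ = 131.59°  ·
  (1,3): δ = 80.06°  ·
  (1,4): δ = 30.72°  ✓
  (1,5): δ = 0.06°  ✓
  (1,6): δ = 32.85°  ✓
  (1,7): δ = 61.93°  ·
  (2,3): δ = 128.46°  ·
  (2,4): δ = 79.12°  ·
  (2,5): δ = 48.46°  ·
  (2,6): δ = 15.56°  ✓
  (2,7): δ = 13.52°  ✓
  (3,4): δ = 130.66°  ·
  (3,5): δ = 100.00°  ·
  (3,6): δ = 67.09°  ·
  (3,7): δ = 38.02°  ✓
  (4,5): δ = 149.34°  ·
  (4,6): δ = 116.44°  ·
  (4,7): δ = 87.36°  ·
  (5,6): δ = 147.10°  ·
  (5,7): δ = 118.02°  ·
  (6,7): δ = 150.92°  ·
antipodal pairs: 8

count = 8; pairs: (0,3), (0,4), (1,4), (1,5), (1,6), (2,6), (2,7), (3,7)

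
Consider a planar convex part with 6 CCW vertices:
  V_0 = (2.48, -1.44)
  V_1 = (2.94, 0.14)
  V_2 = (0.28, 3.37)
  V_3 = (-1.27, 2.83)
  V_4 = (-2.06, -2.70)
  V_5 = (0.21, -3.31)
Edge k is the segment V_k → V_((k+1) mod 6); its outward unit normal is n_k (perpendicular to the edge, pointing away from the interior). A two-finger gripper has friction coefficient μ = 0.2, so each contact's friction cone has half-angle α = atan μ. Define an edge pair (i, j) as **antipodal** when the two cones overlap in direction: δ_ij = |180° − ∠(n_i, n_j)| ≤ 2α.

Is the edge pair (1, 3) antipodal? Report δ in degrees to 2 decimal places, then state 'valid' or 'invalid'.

δ = 47.60°, invalid

α = atan 0.2 = 11.31°;  2α = 22.62°
edge 1: e_1 = (-2.66, +3.23);  n_1 = (+0.7719, +0.6357)
edge 3: e_3 = (-0.79, -5.53);  n_3 = (-0.9899, +0.1414)
∠(n_1, n_3) = 132.40°
δ = |180° − 132.40°| = 47.60°
47.60° > 2α = 22.62°  →  invalid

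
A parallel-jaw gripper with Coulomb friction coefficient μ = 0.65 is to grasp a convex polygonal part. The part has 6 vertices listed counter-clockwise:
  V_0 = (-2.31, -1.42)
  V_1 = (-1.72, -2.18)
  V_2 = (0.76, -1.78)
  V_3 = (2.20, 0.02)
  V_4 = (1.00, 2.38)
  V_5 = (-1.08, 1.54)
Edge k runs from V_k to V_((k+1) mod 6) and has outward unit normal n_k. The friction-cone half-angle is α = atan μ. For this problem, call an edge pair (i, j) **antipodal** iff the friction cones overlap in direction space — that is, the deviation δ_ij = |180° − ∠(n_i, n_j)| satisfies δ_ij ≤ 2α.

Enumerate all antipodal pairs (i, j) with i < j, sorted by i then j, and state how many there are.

α = atan 0.65 = 33.02°;  2α = 66.05°
n_0 = (-0.7899, -0.6132)
n_1 = (+0.1592, -0.9872)
n_2 = (+0.7809, -0.6247)
n_3 = (+0.8914, +0.4532)
n_4 = (-0.3745, +0.9272)
n_5 = (-0.9234, +0.3837)
  (0,1): δ = 118.66°  ·
  (0,2): δ = 76.48°  ·
  (0,3): δ = 10.87°  ✓
  (0,4): δ = 74.17°  ·
  (0,5): δ = 119.61°  ·
  (1,2): δ = 137.82°  ·
  (1,3): δ = 72.21°  ·
  (1,4): δ = 12.83°  ✓
  (1,5): δ = 58.27°  ✓
  (2,3): δ = 114.39°  ·
  (2,4): δ = 29.35°  ✓
  (2,5): δ = 16.09°  ✓
  (3,4): δ = 94.96°  ·
  (3,5): δ = 49.52°  ✓
  (4,5): δ = 134.56°  ·
antipodal pairs: 6

count = 6; pairs: (0,3), (1,4), (1,5), (2,4), (2,5), (3,5)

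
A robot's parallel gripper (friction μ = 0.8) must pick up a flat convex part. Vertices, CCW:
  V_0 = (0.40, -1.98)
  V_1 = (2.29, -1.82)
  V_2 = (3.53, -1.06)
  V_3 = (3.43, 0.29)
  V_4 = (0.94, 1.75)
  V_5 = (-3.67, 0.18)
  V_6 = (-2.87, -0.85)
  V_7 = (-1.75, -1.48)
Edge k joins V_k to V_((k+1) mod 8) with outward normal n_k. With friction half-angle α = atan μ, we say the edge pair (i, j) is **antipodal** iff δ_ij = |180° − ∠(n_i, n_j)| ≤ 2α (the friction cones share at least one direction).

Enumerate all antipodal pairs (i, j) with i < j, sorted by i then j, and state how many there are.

α = atan 0.8 = 38.66°;  2α = 77.32°
n_0 = (+0.0844, -0.9964)
n_1 = (+0.5226, -0.8526)
n_2 = (+0.9973, +0.0739)
n_3 = (+0.5058, +0.8626)
n_4 = (-0.3224, +0.9466)
n_5 = (-0.7898, -0.6134)
n_6 = (-0.4903, -0.8716)
n_7 = (-0.2265, -0.9740)
  (0,1): δ = 153.33°  ·
  (0,2): δ = 90.60°  ·
  (0,3): δ = 35.22°  ✓
  (0,4): δ = 13.97°  ✓
  (0,5): δ = 123.00°  ·
  (0,6): δ = 145.80°  ·
  (0,7): δ = 162.07°  ·
  (1,2): δ = 117.27°  ·
  (1,3): δ = 61.89°  ✓
  (1,4): δ = 12.70°  ✓
  (1,5): δ = 96.33°  ·
  (1,6): δ = 119.14°  ·
  (1,7): δ = 135.40°  ·
  (2,3): δ = 124.62°  ·
  (2,4): δ = 75.43°  ✓
  (2,5): δ = 33.60°  ✓
  (2,6): δ = 56.41°  ✓
  (2,7): δ = 72.67°  ✓
  (3,4): δ = 130.81°  ·
  (3,5): δ = 21.78°  ✓
  (3,6): δ = 1.03°  ✓
  (3,7): δ = 17.29°  ✓
  (4,5): δ = 70.97°  ✓
  (4,6): δ = 48.16°  ✓
  (4,7): δ = 31.90°  ✓
  (5,6): δ = 157.19°  ·
  (5,7): δ = 140.93°  ·
  (6,7): δ = 163.73°  ·
antipodal pairs: 14

count = 14; pairs: (0,3), (0,4), (1,3), (1,4), (2,4), (2,5), (2,6), (2,7), (3,5), (3,6), (3,7), (4,5), (4,6), (4,7)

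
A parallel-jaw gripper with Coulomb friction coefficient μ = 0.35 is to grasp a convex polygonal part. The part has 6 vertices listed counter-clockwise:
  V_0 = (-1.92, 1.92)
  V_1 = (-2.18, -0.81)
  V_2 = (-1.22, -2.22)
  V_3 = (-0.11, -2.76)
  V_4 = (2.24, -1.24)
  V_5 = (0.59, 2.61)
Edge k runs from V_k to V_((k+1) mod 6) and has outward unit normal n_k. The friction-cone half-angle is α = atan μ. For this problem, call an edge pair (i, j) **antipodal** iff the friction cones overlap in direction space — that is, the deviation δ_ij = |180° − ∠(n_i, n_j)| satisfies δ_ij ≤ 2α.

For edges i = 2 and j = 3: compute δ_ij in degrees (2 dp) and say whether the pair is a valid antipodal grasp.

δ = 121.16°, invalid

α = atan 0.35 = 19.29°;  2α = 38.58°
edge 2: e_2 = (+1.11, -0.54);  n_2 = (-0.4375, -0.8992)
edge 3: e_3 = (+2.35, +1.52);  n_3 = (+0.5431, -0.8397)
∠(n_2, n_3) = 58.84°
δ = |180° − 58.84°| = 121.16°
121.16° > 2α = 38.58°  →  invalid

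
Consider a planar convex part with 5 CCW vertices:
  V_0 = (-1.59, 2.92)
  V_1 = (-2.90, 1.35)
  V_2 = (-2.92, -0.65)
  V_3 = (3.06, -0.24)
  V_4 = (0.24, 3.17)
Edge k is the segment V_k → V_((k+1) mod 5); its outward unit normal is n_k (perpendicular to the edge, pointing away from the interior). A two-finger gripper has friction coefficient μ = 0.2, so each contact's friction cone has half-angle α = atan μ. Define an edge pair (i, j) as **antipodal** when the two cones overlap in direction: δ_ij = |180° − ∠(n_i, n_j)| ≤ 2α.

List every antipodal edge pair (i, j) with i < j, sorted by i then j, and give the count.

count = 1; pairs: (2,4)

α = atan 0.2 = 11.31°;  2α = 22.62°
n_0 = (-0.7678, +0.6407)
n_1 = (-1.0000, +0.0100)
n_2 = (+0.0684, -0.9977)
n_3 = (+0.7706, +0.6373)
n_4 = (-0.1354, +0.9908)
  (0,1): δ = 140.73°  ·
  (0,2): δ = 46.24°  ·
  (0,3): δ = 79.43°  ·
  (0,4): δ = 137.62°  ·
  (1,2): δ = 85.50°  ·
  (1,3): δ = 40.16°  ·
  (1,4): δ = 98.35°  ·
  (2,3): δ = 54.33°  ·
  (2,4): δ = 3.86°  ✓
  (3,4): δ = 121.81°  ·
antipodal pairs: 1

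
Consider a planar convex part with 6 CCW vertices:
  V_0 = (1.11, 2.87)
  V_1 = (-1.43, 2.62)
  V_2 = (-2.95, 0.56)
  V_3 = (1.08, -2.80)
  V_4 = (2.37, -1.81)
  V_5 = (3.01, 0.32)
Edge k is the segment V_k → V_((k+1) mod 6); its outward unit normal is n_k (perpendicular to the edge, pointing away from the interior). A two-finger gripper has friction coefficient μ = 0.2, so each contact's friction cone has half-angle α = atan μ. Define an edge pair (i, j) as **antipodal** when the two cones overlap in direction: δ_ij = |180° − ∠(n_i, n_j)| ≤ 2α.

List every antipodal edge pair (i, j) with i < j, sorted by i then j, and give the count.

count = 3; pairs: (1,3), (1,4), (2,5)

α = atan 0.2 = 11.31°;  2α = 22.62°
n_0 = (-0.0980, +0.9952)
n_1 = (-0.8047, +0.5937)
n_2 = (-0.6404, -0.7681)
n_3 = (+0.6088, -0.7933)
n_4 = (+0.9577, -0.2878)
n_5 = (+0.8019, +0.5975)
  (0,1): δ = 132.04°  ·
  (0,2): δ = 45.44°  ·
  (0,3): δ = 31.88°  ·
  (0,4): δ = 67.65°  ·
  (0,5): δ = 121.07°  ·
  (1,2): δ = 93.40°  ·
  (1,3): δ = 16.07°  ✓
  (1,4): δ = 19.70°  ✓
  (1,5): δ = 73.11°  ·
  (2,3): δ = 102.68°  ·
  (2,4): δ = 66.90°  ·
  (2,5): δ = 13.49°  ✓
  (3,4): δ = 144.23°  ·
  (3,5): δ = 90.81°  ·
  (4,5): δ = 126.59°  ·
antipodal pairs: 3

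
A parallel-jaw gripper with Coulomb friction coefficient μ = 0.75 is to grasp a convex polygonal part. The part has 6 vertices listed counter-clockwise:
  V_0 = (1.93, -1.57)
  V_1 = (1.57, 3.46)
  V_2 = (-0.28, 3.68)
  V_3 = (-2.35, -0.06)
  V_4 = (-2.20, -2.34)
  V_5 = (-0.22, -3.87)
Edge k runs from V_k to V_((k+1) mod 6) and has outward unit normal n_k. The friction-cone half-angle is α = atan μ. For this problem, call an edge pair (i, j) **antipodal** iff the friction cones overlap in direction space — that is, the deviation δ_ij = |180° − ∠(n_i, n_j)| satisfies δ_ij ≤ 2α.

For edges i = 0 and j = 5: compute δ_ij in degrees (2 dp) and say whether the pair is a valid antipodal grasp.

α = atan 0.75 = 36.87°;  2α = 73.74°
edge 0: e_0 = (-0.36, +5.03);  n_0 = (+0.9974, +0.0714)
edge 5: e_5 = (+2.15, +2.30);  n_5 = (+0.7305, -0.6829)
∠(n_0, n_5) = 47.16°
δ = |180° − 47.16°| = 132.84°
132.84° > 2α = 73.74°  →  invalid

δ = 132.84°, invalid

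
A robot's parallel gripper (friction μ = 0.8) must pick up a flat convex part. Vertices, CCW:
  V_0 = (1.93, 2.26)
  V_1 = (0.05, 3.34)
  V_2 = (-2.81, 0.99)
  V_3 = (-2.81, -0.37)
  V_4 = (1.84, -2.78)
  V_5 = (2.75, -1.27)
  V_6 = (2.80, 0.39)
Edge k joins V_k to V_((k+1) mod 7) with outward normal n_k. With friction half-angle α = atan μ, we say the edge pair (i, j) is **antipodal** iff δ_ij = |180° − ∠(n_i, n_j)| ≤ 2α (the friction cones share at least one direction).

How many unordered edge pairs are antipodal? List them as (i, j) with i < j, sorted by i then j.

α = atan 0.8 = 38.66°;  2α = 77.32°
n_0 = (+0.4981, +0.8671)
n_1 = (-0.6349, +0.7726)
n_2 = (-1.0000, -0.0000)
n_3 = (-0.4601, -0.8878)
n_4 = (+0.8565, -0.5162)
n_5 = (+0.9995, -0.0301)
n_6 = (+0.9067, +0.4218)
  (0,1): δ = 110.71°  ·
  (0,2): δ = 60.12°  ✓
  (0,3): δ = 2.48°  ✓
  (0,4): δ = 88.80°  ·
  (0,5): δ = 118.15°  ·
  (0,6): δ = 144.83°  ·
  (1,2): δ = 129.41°  ·
  (1,3): δ = 66.81°  ✓
  (1,4): δ = 19.52°  ✓
  (1,5): δ = 48.87°  ✓
  (1,6): δ = 75.54°  ✓
  (2,3): δ = 117.40°  ·
  (2,4): δ = 31.08°  ✓
  (2,5): δ = 1.73°  ✓
  (2,6): δ = 24.95°  ✓
  (3,4): δ = 93.68°  ·
  (3,5): δ = 64.33°  ✓
  (3,6): δ = 37.65°  ✓
  (4,5): δ = 150.65°  ·
  (4,6): δ = 123.98°  ·
  (5,6): δ = 153.32°  ·
antipodal pairs: 11

count = 11; pairs: (0,2), (0,3), (1,3), (1,4), (1,5), (1,6), (2,4), (2,5), (2,6), (3,5), (3,6)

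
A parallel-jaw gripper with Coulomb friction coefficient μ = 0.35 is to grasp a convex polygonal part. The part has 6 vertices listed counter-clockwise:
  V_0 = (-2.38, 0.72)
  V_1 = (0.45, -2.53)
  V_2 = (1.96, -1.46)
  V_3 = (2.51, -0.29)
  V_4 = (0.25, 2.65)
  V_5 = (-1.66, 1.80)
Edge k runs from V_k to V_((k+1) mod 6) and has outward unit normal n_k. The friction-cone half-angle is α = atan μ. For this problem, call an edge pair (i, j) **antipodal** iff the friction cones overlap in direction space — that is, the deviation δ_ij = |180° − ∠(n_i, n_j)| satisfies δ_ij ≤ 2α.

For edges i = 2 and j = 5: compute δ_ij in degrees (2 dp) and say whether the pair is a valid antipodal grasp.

δ = 8.51°, valid

α = atan 0.35 = 19.29°;  2α = 38.58°
edge 2: e_2 = (+0.55, +1.17);  n_2 = (+0.9050, -0.4254)
edge 5: e_5 = (-0.72, -1.08);  n_5 = (-0.8321, +0.5547)
∠(n_2, n_5) = 171.49°
δ = |180° − 171.49°| = 8.51°
8.51° ≤ 2α = 38.58°  →  valid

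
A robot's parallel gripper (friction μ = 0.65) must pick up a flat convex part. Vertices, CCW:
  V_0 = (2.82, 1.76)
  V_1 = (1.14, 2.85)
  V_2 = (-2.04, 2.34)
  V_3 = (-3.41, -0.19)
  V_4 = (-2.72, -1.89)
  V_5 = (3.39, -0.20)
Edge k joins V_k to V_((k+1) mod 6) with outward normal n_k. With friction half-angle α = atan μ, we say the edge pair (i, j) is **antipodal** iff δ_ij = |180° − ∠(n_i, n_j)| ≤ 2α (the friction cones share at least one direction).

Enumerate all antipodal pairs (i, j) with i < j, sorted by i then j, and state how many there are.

α = atan 0.65 = 33.02°;  2α = 66.05°
n_0 = (+0.5443, +0.8389)
n_1 = (-0.1584, +0.9874)
n_2 = (-0.8794, +0.4762)
n_3 = (-0.9266, -0.3761)
n_4 = (+0.2666, -0.9638)
n_5 = (+0.9602, +0.2792)
  (0,1): δ = 137.91°  ·
  (0,2): δ = 85.46°  ·
  (0,3): δ = 34.93°  ✓
  (0,4): δ = 48.44°  ✓
  (0,5): δ = 139.19°  ·
  (1,2): δ = 127.55°  ·
  (1,3): δ = 77.02°  ·
  (1,4): δ = 6.35°  ✓
  (1,5): δ = 97.10°  ·
  (2,3): δ = 129.47°  ·
  (2,4): δ = 46.10°  ✓
  (2,5): δ = 44.65°  ✓
  (3,4): δ = 96.63°  ·
  (3,5): δ = 5.88°  ✓
  (4,5): δ = 89.25°  ·
antipodal pairs: 6

count = 6; pairs: (0,3), (0,4), (1,4), (2,4), (2,5), (3,5)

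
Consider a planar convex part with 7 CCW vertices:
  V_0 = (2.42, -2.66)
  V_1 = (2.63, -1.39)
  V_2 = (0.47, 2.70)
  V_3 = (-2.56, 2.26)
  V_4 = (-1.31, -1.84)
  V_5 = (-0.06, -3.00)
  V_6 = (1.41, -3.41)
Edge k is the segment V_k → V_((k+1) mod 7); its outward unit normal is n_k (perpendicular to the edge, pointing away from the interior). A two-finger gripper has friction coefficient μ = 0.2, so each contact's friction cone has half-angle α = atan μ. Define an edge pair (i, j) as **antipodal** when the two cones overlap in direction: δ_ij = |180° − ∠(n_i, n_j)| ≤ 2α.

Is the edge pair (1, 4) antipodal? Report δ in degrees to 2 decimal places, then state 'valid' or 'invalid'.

δ = 19.30°, valid

α = atan 0.2 = 11.31°;  2α = 22.62°
edge 1: e_1 = (-2.16, +4.09);  n_1 = (+0.8843, +0.4670)
edge 4: e_4 = (+1.25, -1.16);  n_4 = (-0.6802, -0.7330)
∠(n_1, n_4) = 160.70°
δ = |180° − 160.70°| = 19.30°
19.30° ≤ 2α = 22.62°  →  valid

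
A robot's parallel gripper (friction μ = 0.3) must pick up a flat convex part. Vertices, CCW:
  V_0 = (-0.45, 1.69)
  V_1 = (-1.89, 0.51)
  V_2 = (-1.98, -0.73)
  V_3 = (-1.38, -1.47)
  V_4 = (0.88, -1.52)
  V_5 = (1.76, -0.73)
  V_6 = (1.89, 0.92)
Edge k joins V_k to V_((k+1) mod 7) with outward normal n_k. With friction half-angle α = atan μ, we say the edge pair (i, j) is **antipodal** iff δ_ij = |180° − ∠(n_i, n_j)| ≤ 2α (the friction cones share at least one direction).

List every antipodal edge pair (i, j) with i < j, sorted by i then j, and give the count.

count = 4; pairs: (0,4), (1,5), (2,6), (3,6)

α = atan 0.3 = 16.70°;  2α = 33.40°
n_0 = (-0.6338, +0.7735)
n_1 = (-0.9974, +0.0724)
n_2 = (-0.7768, -0.6298)
n_3 = (-0.0221, -0.9998)
n_4 = (+0.6680, -0.7441)
n_5 = (+0.9969, -0.0785)
n_6 = (+0.3126, +0.9499)
  (0,1): δ = 133.48°  ·
  (0,2): δ = 90.30°  ·
  (0,3): δ = 40.60°  ·
  (0,4): δ = 2.58°  ✓
  (0,5): δ = 46.16°  ·
  (0,6): δ = 122.45°  ·
  (1,2): δ = 136.81°  ·
  (1,3): δ = 87.12°  ·
  (1,4): δ = 43.93°  ·
  (1,5): δ = 0.35°  ✓
  (1,6): δ = 75.94°  ·
  (2,3): δ = 130.30°  ·
  (2,4): δ = 87.12°  ·
  (2,5): δ = 43.54°  ·
  (2,6): δ = 32.75°  ✓
  (3,4): δ = 136.82°  ·
  (3,5): δ = 93.24°  ·
  (3,6): δ = 16.95°  ✓
  (4,5): δ = 136.42°  ·
  (4,6): δ = 60.13°  ·
  (5,6): δ = 103.71°  ·
antipodal pairs: 4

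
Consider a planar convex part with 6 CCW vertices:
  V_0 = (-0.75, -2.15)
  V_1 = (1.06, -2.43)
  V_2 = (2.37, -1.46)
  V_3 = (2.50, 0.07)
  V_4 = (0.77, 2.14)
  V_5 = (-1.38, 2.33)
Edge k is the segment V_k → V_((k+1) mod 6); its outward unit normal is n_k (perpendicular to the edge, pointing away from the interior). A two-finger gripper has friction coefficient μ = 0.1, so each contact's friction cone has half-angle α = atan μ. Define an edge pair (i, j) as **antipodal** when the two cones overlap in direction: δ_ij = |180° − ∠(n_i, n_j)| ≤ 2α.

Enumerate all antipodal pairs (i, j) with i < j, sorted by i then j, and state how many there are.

α = atan 0.1 = 5.71°;  2α = 11.42°
n_0 = (-0.1529, -0.9882)
n_1 = (+0.5951, -0.8037)
n_2 = (+0.9964, -0.0847)
n_3 = (+0.7673, +0.6413)
n_4 = (+0.0880, +0.9961)
n_5 = (-0.9903, -0.1393)
  (0,1): δ = 134.69°  ·
  (0,2): δ = 86.06°  ·
  (0,3): δ = 41.32°  ·
  (0,4): δ = 3.74°  ✓
  (0,5): δ = 106.80°  ·
  (1,2): δ = 131.37°  ·
  (1,3): δ = 86.63°  ·
  (1,4): δ = 41.57°  ·
  (1,5): δ = 61.49°  ·
  (2,3): δ = 135.26°  ·
  (2,4): δ = 90.19°  ·
  (2,5): δ = 12.86°  ·
  (3,4): δ = 134.94°  ·
  (3,5): δ = 31.88°  ·
  (4,5): δ = 76.95°  ·
antipodal pairs: 1

count = 1; pairs: (0,4)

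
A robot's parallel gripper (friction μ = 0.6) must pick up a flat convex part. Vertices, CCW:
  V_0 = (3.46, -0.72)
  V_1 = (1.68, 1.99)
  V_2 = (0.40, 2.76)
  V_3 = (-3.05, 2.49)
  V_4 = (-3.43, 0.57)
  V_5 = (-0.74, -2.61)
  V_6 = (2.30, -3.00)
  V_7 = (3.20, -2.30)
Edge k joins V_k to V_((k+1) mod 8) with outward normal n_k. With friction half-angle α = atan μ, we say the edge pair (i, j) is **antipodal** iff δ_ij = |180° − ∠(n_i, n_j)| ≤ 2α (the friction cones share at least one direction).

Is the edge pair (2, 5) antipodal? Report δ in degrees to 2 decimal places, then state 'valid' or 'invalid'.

α = atan 0.6 = 30.96°;  2α = 61.93°
edge 2: e_2 = (-3.45, -0.27);  n_2 = (-0.0780, +0.9970)
edge 5: e_5 = (+3.04, -0.39);  n_5 = (-0.1272, -0.9919)
∠(n_2, n_5) = 168.21°
δ = |180° − 168.21°| = 11.79°
11.79° ≤ 2α = 61.93°  →  valid

δ = 11.79°, valid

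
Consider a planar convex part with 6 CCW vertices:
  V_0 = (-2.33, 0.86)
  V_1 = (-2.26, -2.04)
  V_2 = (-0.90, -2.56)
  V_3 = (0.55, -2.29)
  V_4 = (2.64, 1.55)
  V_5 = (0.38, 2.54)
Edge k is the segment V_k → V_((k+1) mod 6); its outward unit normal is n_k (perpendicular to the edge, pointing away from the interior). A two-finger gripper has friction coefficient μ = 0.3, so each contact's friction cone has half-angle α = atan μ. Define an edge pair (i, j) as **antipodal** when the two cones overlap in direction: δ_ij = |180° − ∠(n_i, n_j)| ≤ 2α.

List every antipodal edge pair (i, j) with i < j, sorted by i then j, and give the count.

α = atan 0.3 = 16.70°;  2α = 33.40°
n_0 = (-0.9997, -0.0241)
n_1 = (-0.3571, -0.9341)
n_2 = (+0.1831, -0.9831)
n_3 = (+0.8783, -0.4781)
n_4 = (+0.4012, +0.9160)
n_5 = (-0.5269, +0.8499)
  (0,1): δ = 112.31°  ·
  (0,2): δ = 80.83°  ·
  (0,3): δ = 29.94°  ✓
  (0,4): δ = 64.96°  ·
  (0,5): δ = 120.41°  ·
  (1,2): δ = 148.53°  ·
  (1,3): δ = 97.63°  ·
  (1,4): δ = 2.73°  ✓
  (1,5): δ = 52.72°  ·
  (2,3): δ = 129.11°  ·
  (2,4): δ = 34.20°  ·
  (2,5): δ = 21.25°  ✓
  (3,4): δ = 85.10°  ·
  (3,5): δ = 29.65°  ✓
  (4,5): δ = 124.55°  ·
antipodal pairs: 4

count = 4; pairs: (0,3), (1,4), (2,5), (3,5)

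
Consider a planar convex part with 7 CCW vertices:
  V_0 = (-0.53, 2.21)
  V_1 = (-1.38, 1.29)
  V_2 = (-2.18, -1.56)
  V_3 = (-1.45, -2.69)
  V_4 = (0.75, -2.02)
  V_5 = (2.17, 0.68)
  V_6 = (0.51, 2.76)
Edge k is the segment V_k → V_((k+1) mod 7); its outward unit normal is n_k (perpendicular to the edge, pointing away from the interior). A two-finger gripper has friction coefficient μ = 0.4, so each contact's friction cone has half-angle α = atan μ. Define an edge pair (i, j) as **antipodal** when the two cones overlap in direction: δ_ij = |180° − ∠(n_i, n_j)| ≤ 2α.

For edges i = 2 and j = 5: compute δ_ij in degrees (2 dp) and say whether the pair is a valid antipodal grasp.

α = atan 0.4 = 21.80°;  2α = 43.60°
edge 2: e_2 = (+0.73, -1.13);  n_2 = (-0.8400, -0.5426)
edge 5: e_5 = (-1.66, +2.08);  n_5 = (+0.7816, +0.6238)
∠(n_2, n_5) = 174.27°
δ = |180° − 174.27°| = 5.73°
5.73° ≤ 2α = 43.60°  →  valid

δ = 5.73°, valid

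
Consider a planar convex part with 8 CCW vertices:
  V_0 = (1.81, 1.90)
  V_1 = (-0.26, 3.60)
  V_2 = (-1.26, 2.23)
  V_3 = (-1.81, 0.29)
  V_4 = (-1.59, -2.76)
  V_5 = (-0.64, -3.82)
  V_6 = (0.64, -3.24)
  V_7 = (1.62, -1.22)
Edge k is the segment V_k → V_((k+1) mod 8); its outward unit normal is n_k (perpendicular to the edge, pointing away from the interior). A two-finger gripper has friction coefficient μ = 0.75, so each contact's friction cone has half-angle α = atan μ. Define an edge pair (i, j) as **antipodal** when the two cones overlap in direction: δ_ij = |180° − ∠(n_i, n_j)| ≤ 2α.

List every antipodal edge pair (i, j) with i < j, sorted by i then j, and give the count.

count = 15; pairs: (0,2), (0,3), (0,4), (0,5), (1,5), (1,6), (1,7), (2,5), (2,6), (2,7), (3,5), (3,6), (3,7), (4,6), (4,7)

α = atan 0.75 = 36.87°;  2α = 73.74°
n_0 = (+0.6347, +0.7728)
n_1 = (-0.8077, +0.5896)
n_2 = (-0.9621, +0.2728)
n_3 = (-0.9974, -0.0719)
n_4 = (-0.7447, -0.6674)
n_5 = (+0.4127, -0.9109)
n_6 = (+0.8997, -0.4365)
n_7 = (+0.9982, -0.0608)
  (0,1): δ = 86.73°  ·
  (0,2): δ = 66.43°  ✓
  (0,3): δ = 46.48°  ✓
  (0,4): δ = 8.74°  ✓
  (0,5): δ = 63.77°  ✓
  (0,6): δ = 103.51°  ·
  (0,7): δ = 125.91°  ·
  (1,2): δ = 159.70°  ·
  (1,3): δ = 139.75°  ·
  (1,4): δ = 102.01°  ·
  (1,5): δ = 29.50°  ✓
  (1,6): δ = 10.25°  ✓
  (1,7): δ = 32.64°  ✓
  (2,3): δ = 160.05°  ·
  (2,4): δ = 122.30°  ·
  (2,5): δ = 49.80°  ✓
  (2,6): δ = 10.05°  ✓
  (2,7): δ = 12.34°  ✓
  (3,4): δ = 142.26°  ·
  (3,5): δ = 69.75°  ✓
  (3,6): δ = 30.01°  ✓
  (3,7): δ = 7.61°  ✓
  (4,5): δ = 107.49°  ·
  (4,6): δ = 67.75°  ✓
  (4,7): δ = 45.35°  ✓
  (5,6): δ = 140.26°  ·
  (5,7): δ = 117.86°  ·
  (6,7): δ = 157.60°  ·
antipodal pairs: 15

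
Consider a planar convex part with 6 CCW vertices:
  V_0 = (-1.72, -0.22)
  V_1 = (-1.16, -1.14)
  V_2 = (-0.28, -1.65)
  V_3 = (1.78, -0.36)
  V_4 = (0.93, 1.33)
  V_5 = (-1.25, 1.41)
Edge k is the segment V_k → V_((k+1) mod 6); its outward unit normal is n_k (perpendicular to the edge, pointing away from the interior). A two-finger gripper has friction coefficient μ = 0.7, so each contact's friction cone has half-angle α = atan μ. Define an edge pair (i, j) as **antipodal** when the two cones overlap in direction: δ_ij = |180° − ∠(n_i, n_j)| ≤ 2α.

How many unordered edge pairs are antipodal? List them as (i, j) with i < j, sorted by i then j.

α = atan 0.7 = 34.99°;  2α = 69.98°
n_0 = (-0.8542, -0.5199)
n_1 = (-0.5014, -0.8652)
n_2 = (+0.5307, -0.8475)
n_3 = (+0.8934, +0.4493)
n_4 = (+0.0367, +0.9993)
n_5 = (-0.9609, +0.2771)
  (0,1): δ = 151.42°  ·
  (0,2): δ = 89.27°  ·
  (0,3): δ = 4.63°  ✓
  (0,4): δ = 56.57°  ✓
  (0,5): δ = 132.59°  ·
  (1,2): δ = 117.85°  ·
  (1,3): δ = 33.21°  ✓
  (1,4): δ = 27.99°  ✓
  (1,5): δ = 104.01°  ·
  (2,3): δ = 95.35°  ·
  (2,4): δ = 34.16°  ✓
  (2,5): δ = 41.86°  ✓
  (3,4): δ = 118.80°  ·
  (3,5): δ = 42.79°  ✓
  (4,5): δ = 103.98°  ·
antipodal pairs: 7

count = 7; pairs: (0,3), (0,4), (1,3), (1,4), (2,4), (2,5), (3,5)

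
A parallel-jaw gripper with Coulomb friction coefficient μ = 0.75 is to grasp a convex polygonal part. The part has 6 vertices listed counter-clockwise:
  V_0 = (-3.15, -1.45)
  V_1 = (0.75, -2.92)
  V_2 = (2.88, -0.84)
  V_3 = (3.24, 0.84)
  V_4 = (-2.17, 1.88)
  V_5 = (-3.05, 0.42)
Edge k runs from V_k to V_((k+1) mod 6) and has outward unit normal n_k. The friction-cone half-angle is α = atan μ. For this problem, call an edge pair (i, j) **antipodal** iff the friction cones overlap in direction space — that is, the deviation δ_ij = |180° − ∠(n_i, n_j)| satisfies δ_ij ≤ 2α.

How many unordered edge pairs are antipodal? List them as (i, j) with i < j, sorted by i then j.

count = 6; pairs: (0,3), (1,3), (1,4), (1,5), (2,4), (2,5)

α = atan 0.75 = 36.87°;  2α = 73.74°
n_0 = (-0.3527, -0.9357)
n_1 = (+0.6987, -0.7155)
n_2 = (+0.9778, -0.2095)
n_3 = (+0.1888, +0.9820)
n_4 = (-0.8565, +0.5162)
n_5 = (-0.9986, +0.0534)
  (0,1): δ = 115.03°  ·
  (0,2): δ = 81.44°  ·
  (0,3): δ = 9.77°  ✓
  (0,4): δ = 79.57°  ·
  (0,5): δ = 107.59°  ·
  (1,2): δ = 146.41°  ·
  (1,3): δ = 55.20°  ✓
  (1,4): δ = 14.60°  ✓
  (1,5): δ = 42.62°  ✓
  (2,3): δ = 88.79°  ·
  (2,4): δ = 18.98°  ✓
  (2,5): δ = 9.03°  ✓
  (3,4): δ = 110.20°  ·
  (3,5): δ = 82.18°  ·
  (4,5): δ = 151.98°  ·
antipodal pairs: 6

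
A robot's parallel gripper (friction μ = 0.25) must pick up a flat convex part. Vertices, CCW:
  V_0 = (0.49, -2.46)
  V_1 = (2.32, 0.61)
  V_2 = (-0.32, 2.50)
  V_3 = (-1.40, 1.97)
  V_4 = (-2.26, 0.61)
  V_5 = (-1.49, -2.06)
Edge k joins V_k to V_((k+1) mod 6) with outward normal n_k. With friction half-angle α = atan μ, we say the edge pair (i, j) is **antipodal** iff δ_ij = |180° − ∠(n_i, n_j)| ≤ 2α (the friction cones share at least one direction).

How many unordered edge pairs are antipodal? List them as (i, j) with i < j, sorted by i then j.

α = atan 0.25 = 14.04°;  2α = 28.07°
n_0 = (+0.8590, -0.5120)
n_1 = (+0.5821, +0.8131)
n_2 = (-0.4406, +0.8977)
n_3 = (-0.8452, +0.5345)
n_4 = (-0.9608, -0.2771)
n_5 = (-0.1980, -0.9802)
  (0,1): δ = 94.80°  ·
  (0,2): δ = 33.06°  ·
  (0,3): δ = 1.51°  ✓
  (0,4): δ = 46.89°  ·
  (0,5): δ = 109.38°  ·
  (1,2): δ = 118.26°  ·
  (1,3): δ = 86.71°  ·
  (1,4): δ = 38.31°  ·
  (1,5): δ = 24.18°  ✓
  (2,3): δ = 148.45°  ·
  (2,4): δ = 100.05°  ·
  (2,5): δ = 37.56°  ·
  (3,4): δ = 131.61°  ·
  (3,5): δ = 69.11°  ·
  (4,5): δ = 117.51°  ·
antipodal pairs: 2

count = 2; pairs: (0,3), (1,5)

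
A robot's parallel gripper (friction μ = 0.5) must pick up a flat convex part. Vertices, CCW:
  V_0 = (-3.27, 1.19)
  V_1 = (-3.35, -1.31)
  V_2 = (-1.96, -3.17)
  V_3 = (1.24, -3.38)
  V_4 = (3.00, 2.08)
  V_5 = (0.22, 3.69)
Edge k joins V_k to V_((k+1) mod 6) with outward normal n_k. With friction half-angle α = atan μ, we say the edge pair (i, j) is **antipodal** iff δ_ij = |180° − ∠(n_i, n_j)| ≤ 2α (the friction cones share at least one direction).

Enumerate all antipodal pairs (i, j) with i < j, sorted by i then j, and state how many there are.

count = 5; pairs: (0,3), (1,4), (2,4), (2,5), (3,5)

α = atan 0.5 = 26.57°;  2α = 53.13°
n_0 = (-0.9995, +0.0320)
n_1 = (-0.8010, -0.5986)
n_2 = (-0.0655, -0.9979)
n_3 = (+0.9518, -0.3068)
n_4 = (+0.5012, +0.8654)
n_5 = (-0.5823, +0.8129)
  (0,1): δ = 141.40°  ·
  (0,2): δ = 91.92°  ·
  (0,3): δ = 16.03°  ✓
  (0,4): δ = 61.76°  ·
  (0,5): δ = 127.45°  ·
  (1,2): δ = 130.53°  ·
  (1,3): δ = 54.64°  ·
  (1,4): δ = 23.15°  ✓
  (1,5): δ = 88.84°  ·
  (2,3): δ = 104.11°  ·
  (2,4): δ = 26.32°  ✓
  (2,5): δ = 39.37°  ✓
  (3,4): δ = 102.21°  ·
  (3,5): δ = 36.52°  ✓
  (4,5): δ = 114.31°  ·
antipodal pairs: 5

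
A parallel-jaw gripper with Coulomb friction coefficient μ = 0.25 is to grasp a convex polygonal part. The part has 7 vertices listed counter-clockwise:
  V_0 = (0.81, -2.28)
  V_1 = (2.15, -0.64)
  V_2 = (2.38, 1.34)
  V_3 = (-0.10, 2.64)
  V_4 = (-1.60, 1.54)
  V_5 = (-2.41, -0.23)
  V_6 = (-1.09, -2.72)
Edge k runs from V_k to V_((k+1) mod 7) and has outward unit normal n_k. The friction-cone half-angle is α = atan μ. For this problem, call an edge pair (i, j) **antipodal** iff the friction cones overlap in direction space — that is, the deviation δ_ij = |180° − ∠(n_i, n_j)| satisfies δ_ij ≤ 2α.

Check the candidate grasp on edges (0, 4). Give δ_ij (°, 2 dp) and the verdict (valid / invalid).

δ = 14.66°, valid

α = atan 0.25 = 14.04°;  2α = 28.07°
edge 0: e_0 = (+1.34, +1.64);  n_0 = (+0.7744, -0.6327)
edge 4: e_4 = (-0.81, -1.77);  n_4 = (-0.9093, +0.4161)
∠(n_0, n_4) = 165.34°
δ = |180° − 165.34°| = 14.66°
14.66° ≤ 2α = 28.07°  →  valid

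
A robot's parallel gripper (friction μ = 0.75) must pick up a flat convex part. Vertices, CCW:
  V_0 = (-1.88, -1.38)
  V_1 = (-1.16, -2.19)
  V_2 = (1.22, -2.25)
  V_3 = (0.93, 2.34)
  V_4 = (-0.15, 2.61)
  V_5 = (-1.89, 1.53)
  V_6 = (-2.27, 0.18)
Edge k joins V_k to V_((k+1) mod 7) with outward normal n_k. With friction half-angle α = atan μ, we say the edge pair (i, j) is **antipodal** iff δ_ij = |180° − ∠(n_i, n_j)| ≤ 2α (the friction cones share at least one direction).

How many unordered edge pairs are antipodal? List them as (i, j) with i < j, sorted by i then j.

α = atan 0.75 = 36.87°;  2α = 73.74°
n_0 = (-0.7474, -0.6644)
n_1 = (-0.0252, -0.9997)
n_2 = (+0.9980, +0.0631)
n_3 = (+0.2425, +0.9701)
n_4 = (-0.5274, +0.8496)
n_5 = (-0.9626, +0.2710)
n_6 = (-0.9701, -0.2425)
  (0,1): δ = 133.08°  ·
  (0,2): δ = 38.02°  ✓
  (0,3): δ = 34.33°  ✓
  (0,4): δ = 80.19°  ·
  (0,5): δ = 122.65°  ·
  (0,6): δ = 152.40°  ·
  (1,2): δ = 84.94°  ·
  (1,3): δ = 12.59°  ✓
  (1,4): δ = 33.27°  ✓
  (1,5): δ = 75.72°  ·
  (1,6): δ = 105.48°  ·
  (2,3): δ = 107.65°  ·
  (2,4): δ = 61.79°  ✓
  (2,5): δ = 19.34°  ✓
  (2,6): δ = 10.42°  ✓
  (3,4): δ = 134.14°  ·
  (3,5): δ = 91.68°  ·
  (3,6): δ = 61.93°  ✓
  (4,5): δ = 137.55°  ·
  (4,6): δ = 107.79°  ·
  (5,6): δ = 150.24°  ·
antipodal pairs: 8

count = 8; pairs: (0,2), (0,3), (1,3), (1,4), (2,4), (2,5), (2,6), (3,6)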